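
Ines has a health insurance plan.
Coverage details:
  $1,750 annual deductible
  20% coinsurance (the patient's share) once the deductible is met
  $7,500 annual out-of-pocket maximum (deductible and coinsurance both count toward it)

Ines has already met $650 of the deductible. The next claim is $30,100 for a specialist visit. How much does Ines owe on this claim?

Remaining deductible: $1,750 − $650 = $1,100.
The remaining $29,000 (= $30,100 − $1,100) moves to coinsurance.
Patient's 20% share of $29,000 is $5,800.
Patient responsibility before any cap: $1,100 + $5,800 = $6,900.
Adding $6,900 to the $650 already spent would give $7,550, which exceeds the $7,500 cap; the patient pays just $7,500 − $650 = $6,850.

$6,850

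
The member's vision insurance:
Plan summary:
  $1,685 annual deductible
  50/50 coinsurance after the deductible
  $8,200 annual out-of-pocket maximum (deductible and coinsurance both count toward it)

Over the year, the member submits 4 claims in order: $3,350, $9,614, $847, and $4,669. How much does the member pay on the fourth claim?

$452

Bill 1, $3,350: deductible takes $1,685, $1,665 remains; 50% of $1,665 = $832.50. Member pays $2,517.50; OOP now $2,517.50.
Bill 2, $9,614: 50% coinsurance on $9,614 = $4,807. Member owes $4,807 (running OOP $7,324.50).
Bill 3, $847: deductible already satisfied, so member's share is 50% × $847 = $423.50. Member owes $423.50 (running OOP $7,748).
Bill 4, $4,669: deductible met; 50% of $4,669 = $2,334.50. OOP would hit $10,082.50 > $8,200, so the cap limits the member to $8,200 − $7,748 = $452.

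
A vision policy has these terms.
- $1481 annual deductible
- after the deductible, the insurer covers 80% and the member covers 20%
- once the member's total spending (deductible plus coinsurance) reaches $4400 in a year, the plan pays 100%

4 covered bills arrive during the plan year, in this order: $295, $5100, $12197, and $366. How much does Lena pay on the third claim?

Claim 1 ($295): fully absorbed by the deductible. Cost to member: $295. OOP to date $295.
Claim 2 ($5100): deductible takes $1186, $3914 remains; member's 20% is $782.80. Member pays $1968.80; OOP now $2263.80.
Claim 3 ($12197): 20% coinsurance on $12197 = $2439.40. That would push OOP to $4703.20, over the $4400 cap, so member pays $4400 − $2263.80 = $2136.20.

$2136.20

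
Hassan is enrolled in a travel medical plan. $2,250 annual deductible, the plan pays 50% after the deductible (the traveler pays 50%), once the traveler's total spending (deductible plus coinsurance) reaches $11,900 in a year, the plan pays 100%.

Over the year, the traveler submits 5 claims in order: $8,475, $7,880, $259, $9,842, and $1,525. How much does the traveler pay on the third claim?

$129.50

Claim 1 — $8,475: deductible takes $2,250, $6,225 remains; traveler's 50% is $3,112.50. Cost to traveler: $5,362.50. OOP to date $5,362.50.
Claim 2 — $7,880: 50% coinsurance on $7,880 = $3,940. Traveler owes $3,940 (running OOP $9,302.50).
Claim 3 — $259: deductible already satisfied, so traveler's share is 50% × $259 = $129.50. Cost to traveler: $129.50. OOP to date $9,432.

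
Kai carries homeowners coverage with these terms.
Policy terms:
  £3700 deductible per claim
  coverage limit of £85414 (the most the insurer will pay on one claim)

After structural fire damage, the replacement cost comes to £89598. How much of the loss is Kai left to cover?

Less the £3700 deductible: £89598 − £3700 = £85898.
Since £85898 > £85414, the payout is capped at £85414.
Out of pocket: £89598 − £85414 = £4184.

£4184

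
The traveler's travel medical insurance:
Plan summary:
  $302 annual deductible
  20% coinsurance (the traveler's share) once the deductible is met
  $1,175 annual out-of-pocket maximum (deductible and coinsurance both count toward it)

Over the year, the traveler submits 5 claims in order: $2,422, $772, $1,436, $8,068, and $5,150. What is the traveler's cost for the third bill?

$287.20

Claim 1 — $2,422: deductible takes $302, $2,120 remains; 20% of $2,120 = $424. Traveler pays $726; OOP now $726.
Claim 2 — $772: deductible already satisfied, so traveler's share is 20% × $772 = $154.40. Traveler pays $154.40; OOP now $880.40.
Claim 3 — $1,436: deductible met; 20% of $1,436 = $287.20. Traveler owes $287.20 (running OOP $1,167.60).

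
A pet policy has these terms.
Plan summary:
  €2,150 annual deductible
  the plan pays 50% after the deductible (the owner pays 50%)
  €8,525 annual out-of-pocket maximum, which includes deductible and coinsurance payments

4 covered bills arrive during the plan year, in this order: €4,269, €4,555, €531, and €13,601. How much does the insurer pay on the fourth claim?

#1 (€4,269): €2,150 to deductible, leaving €2,119; owner's 50% is €1,059.50. Owner pays €3,209.50; OOP now €3,209.50. Plan pays €4,269 − €3,209.50 = €1,059.50.
#2 (€4,555): deductible met; 50% of €4,555 = €2,277.50. Owner owes €2,277.50 (running OOP €5,487). Plan pays €4,555 − €2,277.50 = €2,277.50.
#3 (€531): deductible met; 50% of €531 = €265.50. Owner pays €265.50; OOP now €5,752.50. Plan pays €531 − €265.50 = €265.50.
#4 (€13,601): deductible met; 50% of €13,601 = €6,800.50. OOP would hit €12,553 > €8,525, so the cap limits the owner to €8,525 − €5,752.50 = €2,772.50. Plan pays €13,601 − €2,772.50 = €10,828.50.

€10,828.50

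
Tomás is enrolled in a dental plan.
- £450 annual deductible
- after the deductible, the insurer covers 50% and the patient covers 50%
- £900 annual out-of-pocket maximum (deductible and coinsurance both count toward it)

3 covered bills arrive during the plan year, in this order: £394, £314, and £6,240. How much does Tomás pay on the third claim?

Bill 1, £394: all of it applies to the deductible. Patient owes £394 (running OOP £394).
Bill 2, £314: deductible takes £56, £258 remains; patient's 50% is £129. Patient owes £185 (running OOP £579).
Bill 3, £6,240: deductible already satisfied, so patient's share is 50% × £6,240 = £3,120. Adding that to £579 gives £3,699, past the £900 cap; patient pays only £900 − £579 = £321.

£321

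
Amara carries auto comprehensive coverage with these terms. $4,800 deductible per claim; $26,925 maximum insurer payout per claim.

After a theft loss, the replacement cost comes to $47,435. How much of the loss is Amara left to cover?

$20,510

Subtract the deductible: $47,435 − $4,800 = $42,635.
$42,635 exceeds the $26,925 limit, so the insurer pays the limit: $26,925.
Out of pocket: $47,435 − $26,925 = $20,510.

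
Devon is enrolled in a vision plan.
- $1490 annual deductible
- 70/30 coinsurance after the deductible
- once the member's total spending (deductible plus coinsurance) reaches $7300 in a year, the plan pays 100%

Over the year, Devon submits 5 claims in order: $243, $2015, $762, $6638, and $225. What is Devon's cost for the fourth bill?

$1991.40

#1 ($243): entire amount goes to the deductible. Member pays $243; OOP now $243.
#2 ($2015): $1247 to deductible, leaving $768; member's 30% is $230.40. Member owes $1477.40 (running OOP $1720.40).
#3 ($762): deductible met; 30% of $762 = $228.60. Cost to member: $228.60. OOP to date $1949.
#4 ($6638): deductible already satisfied, so member's share is 30% × $6638 = $1991.40. Member owes $1991.40 (running OOP $3940.40).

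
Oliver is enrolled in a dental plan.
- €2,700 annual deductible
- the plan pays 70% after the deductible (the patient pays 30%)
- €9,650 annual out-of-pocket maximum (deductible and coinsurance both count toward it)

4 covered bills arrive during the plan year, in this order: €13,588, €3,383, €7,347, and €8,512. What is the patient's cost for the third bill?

Claim 1 — €13,588: €2,700 finishes the deductible; €10,888 goes to coinsurance; patient's 30% is €3,266.40. Cost to patient: €5,966.40. OOP to date €5,966.40.
Claim 2 — €3,383: deductible met; 30% of €3,383 = €1,014.90. Patient owes €1,014.90 (running OOP €6,981.30).
Claim 3 — €7,347: 30% coinsurance on €7,347 = €2,204.10. Patient owes €2,204.10 (running OOP €9,185.40).

€2,204.10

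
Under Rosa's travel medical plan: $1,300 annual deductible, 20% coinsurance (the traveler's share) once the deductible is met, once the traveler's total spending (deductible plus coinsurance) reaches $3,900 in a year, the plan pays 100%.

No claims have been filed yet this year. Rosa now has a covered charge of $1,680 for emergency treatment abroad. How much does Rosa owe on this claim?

The full $1,300 deductible is still open; $1,300 of this bill applies to it.
After the $1,300 deductible portion, $1,680 − $1,300 = $380 is subject to coinsurance.
20% of $380 = $76 falls to the traveler.
That puts the traveler's cost at $1,300 + $76 = $1,376 before any cap.
Cumulative spending $0 + $1,376 = $1,376 stays under the $3,900 maximum.

$1,376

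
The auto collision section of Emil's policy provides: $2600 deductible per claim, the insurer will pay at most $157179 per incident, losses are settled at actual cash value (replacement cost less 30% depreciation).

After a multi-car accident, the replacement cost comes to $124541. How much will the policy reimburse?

At 30% depreciation, ACV = $124541 − $37362.30 = $87178.70.
Less the $2600 deductible: $87178.70 − $2600 = $84578.70.
That's under the $157179 cap, so the insurer reimburses the full $84578.70.

$84578.70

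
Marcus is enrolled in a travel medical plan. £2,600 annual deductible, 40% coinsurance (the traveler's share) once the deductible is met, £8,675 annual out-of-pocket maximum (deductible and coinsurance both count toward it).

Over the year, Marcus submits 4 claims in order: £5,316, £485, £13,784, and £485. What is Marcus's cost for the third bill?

Claim 1 (£5,316): £2,600 finishes the deductible; £2,716 goes to coinsurance; 40% of £2,716 = £1,086.40. Traveler owes £3,686.40 (running OOP £3,686.40).
Claim 2 (£485): deductible met; 40% of £485 = £194. Cost to traveler: £194. OOP to date £3,880.40.
Claim 3 (£13,784): deductible already satisfied, so traveler's share is 40% × £13,784 = £5,513.60. That would push OOP to £9,394, over the £8,675 cap, so traveler pays £8,675 − £3,880.40 = £4,794.60.

£4,794.60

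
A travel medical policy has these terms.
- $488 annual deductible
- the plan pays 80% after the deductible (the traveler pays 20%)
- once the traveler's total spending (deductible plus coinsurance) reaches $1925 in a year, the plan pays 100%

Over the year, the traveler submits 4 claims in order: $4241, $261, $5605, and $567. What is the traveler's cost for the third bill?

$634.20

Bill 1, $4241: $488 to deductible, leaving $3753; traveler's 20% is $750.60. Cost to traveler: $1238.60. OOP to date $1238.60.
Bill 2, $261: deductible met; 20% of $261 = $52.20. Traveler owes $52.20 (running OOP $1290.80).
Bill 3, $5605: deductible met; 20% of $5605 = $1121. That would push OOP to $2411.80, over the $1925 cap, so traveler pays $1925 − $1290.80 = $634.20.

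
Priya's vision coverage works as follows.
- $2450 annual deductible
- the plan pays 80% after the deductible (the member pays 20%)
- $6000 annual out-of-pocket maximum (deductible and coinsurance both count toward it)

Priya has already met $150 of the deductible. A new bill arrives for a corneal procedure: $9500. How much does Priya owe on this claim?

$3740

Deductible still to meet: $2450 − $150 = $2300.
That leaves $9500 − $2300 = $7200 for coinsurance.
Member's 20% share of $7200 is $1440.
That puts the member's cost at $2300 + $1440 = $3740 before any cap.
Year-to-date out-of-pocket becomes $150 + $3740 = $3890, still under the $6000 maximum, so no cap applies.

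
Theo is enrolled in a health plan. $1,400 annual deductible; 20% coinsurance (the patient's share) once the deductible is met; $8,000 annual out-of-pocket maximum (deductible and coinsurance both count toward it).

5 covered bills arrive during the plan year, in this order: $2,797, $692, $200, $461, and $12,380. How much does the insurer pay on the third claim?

$160

#1 ($2,797): $1,400 finishes the deductible; $1,397 goes to coinsurance; patient's 20% is $279.40. Patient owes $1,679.40 (running OOP $1,679.40). Insurer: $2,797 − $1,679.40 = $1,117.60.
#2 ($692): deductible already satisfied, so patient's share is 20% × $692 = $138.40. Patient owes $138.40 (running OOP $1,817.80). Insurer: $692 − $138.40 = $553.60.
#3 ($200): 20% coinsurance on $200 = $40. Cost to patient: $40. OOP to date $1,857.80. Plan pays $200 − $40 = $160.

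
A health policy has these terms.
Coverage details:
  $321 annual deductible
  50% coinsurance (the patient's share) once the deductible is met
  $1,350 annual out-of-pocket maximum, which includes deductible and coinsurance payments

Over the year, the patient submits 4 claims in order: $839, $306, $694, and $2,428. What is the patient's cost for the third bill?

Bill 1, $839: deductible takes $321, $518 remains; coinsurance $518 × 50% = $259. Patient owes $580 (running OOP $580).
Bill 2, $306: deductible met; 50% of $306 = $153. Patient pays $153; OOP now $733.
Bill 3, $694: deductible met; 50% of $694 = $347. Patient owes $347 (running OOP $1,080).

$347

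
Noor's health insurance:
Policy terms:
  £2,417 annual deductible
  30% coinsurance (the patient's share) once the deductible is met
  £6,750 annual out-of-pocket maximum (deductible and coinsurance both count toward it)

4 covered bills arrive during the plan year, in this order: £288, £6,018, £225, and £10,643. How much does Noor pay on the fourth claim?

Bill 1, £288: entire amount goes to the deductible. Patient owes £288 (running OOP £288).
Bill 2, £6,018: deductible takes £2,129, £3,889 remains; 30% of £3,889 = £1,166.70. Patient pays £3,295.70; OOP now £3,583.70.
Bill 3, £225: 30% coinsurance on £225 = £67.50. Patient owes £67.50 (running OOP £3,651.20).
Bill 4, £10,643: 30% coinsurance on £10,643 = £3,192.90. OOP would hit £6,844.10 > £6,750, so the cap limits the patient to £6,750 − £3,651.20 = £3,098.80.

£3,098.80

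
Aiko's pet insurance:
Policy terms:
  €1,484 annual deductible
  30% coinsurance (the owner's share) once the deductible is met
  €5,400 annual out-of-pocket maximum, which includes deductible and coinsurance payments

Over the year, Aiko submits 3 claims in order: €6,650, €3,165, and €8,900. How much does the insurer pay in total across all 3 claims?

Claim 1 (€6,650): deductible takes €1,484, €5,166 remains; coinsurance €5,166 × 30% = €1,549.80. Cost to owner: €3,033.80. OOP to date €3,033.80. Insurer: €6,650 − €3,033.80 = €3,616.20.
Claim 2 (€3,165): 30% coinsurance on €3,165 = €949.50. Owner owes €949.50 (running OOP €3,983.30). Insurer: €3,165 − €949.50 = €2,215.50.
Claim 3 (€8,900): deductible met; 30% of €8,900 = €2,670. Adding that to €3,983.30 gives €6,653.30, past the €5,400 cap; owner pays only €5,400 − €3,983.30 = €1,416.70. Plan pays €8,900 − €1,416.70 = €7,483.30.
Insurer total: €3,616.20 + €2,215.50 + €7,483.30 = €13,315.

€13,315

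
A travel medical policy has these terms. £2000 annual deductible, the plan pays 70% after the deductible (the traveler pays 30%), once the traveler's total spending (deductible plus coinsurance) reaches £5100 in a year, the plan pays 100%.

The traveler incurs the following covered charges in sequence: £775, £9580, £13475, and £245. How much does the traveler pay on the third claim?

£593.50

#1 (£775): entire amount goes to the deductible. Cost to traveler: £775. OOP to date £775.
#2 (£9580): £1225 to deductible, leaving £8355; coinsurance £8355 × 30% = £2506.50. Cost to traveler: £3731.50. OOP to date £4506.50.
#3 (£13475): deductible met; 30% of £13475 = £4042.50. Adding that to £4506.50 gives £8549, past the £5100 cap; traveler pays only £5100 − £4506.50 = £593.50.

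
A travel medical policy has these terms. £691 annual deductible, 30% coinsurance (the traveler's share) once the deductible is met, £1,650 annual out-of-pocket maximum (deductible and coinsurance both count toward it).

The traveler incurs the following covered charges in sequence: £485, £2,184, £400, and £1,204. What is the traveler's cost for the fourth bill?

Claim 1 — £485: entire amount goes to the deductible. Cost to traveler: £485. OOP to date £485.
Claim 2 — £2,184: £206 to deductible, leaving £1,978; traveler's 30% is £593.40. Cost to traveler: £799.40. OOP to date £1,284.40.
Claim 3 — £400: deductible met; 30% of £400 = £120. Traveler pays £120; OOP now £1,404.40.
Claim 4 — £1,204: 30% coinsurance on £1,204 = £361.20. Adding that to £1,404.40 gives £1,765.60, past the £1,650 cap; traveler pays only £1,650 − £1,404.40 = £245.60.

£245.60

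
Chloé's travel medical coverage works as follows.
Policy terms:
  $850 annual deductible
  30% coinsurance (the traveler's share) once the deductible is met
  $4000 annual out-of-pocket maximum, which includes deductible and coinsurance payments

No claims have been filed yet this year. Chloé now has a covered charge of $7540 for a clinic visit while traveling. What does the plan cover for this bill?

$4683

Nothing has been paid toward the $850 deductible, so the first $850 of this charge is applied there.
After the $850 deductible portion, $7540 − $850 = $6690 is subject to coinsurance.
30% of $6690 = $2007 falls to the traveler.
Traveler responsibility before any cap: $850 + $2007 = $2857.
Year-to-date out-of-pocket becomes $0 + $2857 = $2857, still under the $4000 maximum, so no cap applies.
Insurer pays the balance: $7540 − $2857 = $4683.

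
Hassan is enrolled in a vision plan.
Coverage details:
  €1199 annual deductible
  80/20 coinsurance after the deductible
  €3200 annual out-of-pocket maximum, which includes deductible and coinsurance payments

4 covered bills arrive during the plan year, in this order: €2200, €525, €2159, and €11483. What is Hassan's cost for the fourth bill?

Bill 1, €2200: €1199 to deductible, leaving €1001; member's 20% is €200.20. Cost to member: €1399.20. OOP to date €1399.20.
Bill 2, €525: deductible met; 20% of €525 = €105. Cost to member: €105. OOP to date €1504.20.
Bill 3, €2159: deductible met; 20% of €2159 = €431.80. Cost to member: €431.80. OOP to date €1936.
Bill 4, €11483: deductible already satisfied, so member's share is 20% × €11483 = €2296.60. OOP would hit €4232.60 > €3200, so the cap limits the member to €3200 − €1936 = €1264.

€1264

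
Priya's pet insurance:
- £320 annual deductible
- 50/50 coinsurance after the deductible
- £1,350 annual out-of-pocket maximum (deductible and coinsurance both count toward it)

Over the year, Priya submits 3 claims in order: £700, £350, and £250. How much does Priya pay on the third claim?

Claim 1 (£700): £320 finishes the deductible; £380 goes to coinsurance; 50% of £380 = £190. Owner owes £510 (running OOP £510).
Claim 2 (£350): deductible already satisfied, so owner's share is 50% × £350 = £175. Cost to owner: £175. OOP to date £685.
Claim 3 (£250): deductible already satisfied, so owner's share is 50% × £250 = £125. Owner pays £125; OOP now £810.

£125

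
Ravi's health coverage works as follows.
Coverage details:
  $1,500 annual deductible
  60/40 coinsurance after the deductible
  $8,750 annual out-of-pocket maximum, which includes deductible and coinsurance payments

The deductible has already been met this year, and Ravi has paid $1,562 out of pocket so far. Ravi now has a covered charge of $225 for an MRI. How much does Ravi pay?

The deductible is already satisfied, so the full bill goes to coinsurance.
40% of $225 = $90 falls to the patient.
Year-to-date out-of-pocket becomes $1,562 + $90 = $1,652, still under the $8,750 maximum, so no cap applies.

$90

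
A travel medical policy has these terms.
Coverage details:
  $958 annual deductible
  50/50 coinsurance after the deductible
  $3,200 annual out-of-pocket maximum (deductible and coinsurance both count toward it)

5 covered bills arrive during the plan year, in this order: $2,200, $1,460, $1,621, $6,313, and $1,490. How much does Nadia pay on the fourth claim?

$80.50

Bill 1, $2,200: $958 to deductible, leaving $1,242; 50% of $1,242 = $621. Cost to traveler: $1,579. OOP to date $1,579.
Bill 2, $1,460: deductible already satisfied, so traveler's share is 50% × $1,460 = $730. Traveler owes $730 (running OOP $2,309).
Bill 3, $1,621: 50% coinsurance on $1,621 = $810.50. Traveler pays $810.50; OOP now $3,119.50.
Bill 4, $6,313: deductible met; 50% of $6,313 = $3,156.50. OOP would hit $6,276 > $3,200, so the cap limits the traveler to $3,200 − $3,119.50 = $80.50.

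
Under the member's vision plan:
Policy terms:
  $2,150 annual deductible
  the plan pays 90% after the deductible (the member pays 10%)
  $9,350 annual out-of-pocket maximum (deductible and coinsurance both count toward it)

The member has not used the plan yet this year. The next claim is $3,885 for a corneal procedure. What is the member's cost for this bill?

$2,323.50

Nothing has been paid toward the $2,150 deductible, so the first $2,150 of this charge is applied there.
After the $2,150 deductible portion, $3,885 − $2,150 = $1,735 is subject to coinsurance.
Coinsurance: $1,735 × 10% = $173.50.
Member responsibility before any cap: $2,150 + $173.50 = $2,323.50.
Total out-of-pocket so far would be $0 + $2,323.50 = $2,323.50, below the $9,350 cap — no reduction.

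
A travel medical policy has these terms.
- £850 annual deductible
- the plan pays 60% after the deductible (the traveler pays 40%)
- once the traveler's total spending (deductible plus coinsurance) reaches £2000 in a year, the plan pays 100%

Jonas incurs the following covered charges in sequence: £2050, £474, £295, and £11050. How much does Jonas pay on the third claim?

#1 (£2050): £850 finishes the deductible; £1200 goes to coinsurance; 40% of £1200 = £480. Traveler pays £1330; OOP now £1330.
#2 (£474): deductible already satisfied, so traveler's share is 40% × £474 = £189.60. Traveler owes £189.60 (running OOP £1519.60).
#3 (£295): 40% coinsurance on £295 = £118. Traveler owes £118 (running OOP £1637.60).

£118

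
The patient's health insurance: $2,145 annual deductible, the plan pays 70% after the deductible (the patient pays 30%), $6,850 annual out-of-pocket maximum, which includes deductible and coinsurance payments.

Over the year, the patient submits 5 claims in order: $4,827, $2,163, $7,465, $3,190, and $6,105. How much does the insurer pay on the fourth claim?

$2,233

#1 ($4,827): $2,145 finishes the deductible; $2,682 goes to coinsurance; patient's 30% is $804.60. Patient owes $2,949.60 (running OOP $2,949.60). Insurer: $4,827 − $2,949.60 = $1,877.40.
#2 ($2,163): deductible already satisfied, so patient's share is 30% × $2,163 = $648.90. Cost to patient: $648.90. OOP to date $3,598.50. Insurer: $2,163 − $648.90 = $1,514.10.
#3 ($7,465): deductible already satisfied, so patient's share is 30% × $7,465 = $2,239.50. Patient owes $2,239.50 (running OOP $5,838). Plan pays $7,465 − $2,239.50 = $5,225.50.
#4 ($3,190): deductible met; 30% of $3,190 = $957. Patient pays $957; OOP now $6,795. Plan pays $3,190 − $957 = $2,233.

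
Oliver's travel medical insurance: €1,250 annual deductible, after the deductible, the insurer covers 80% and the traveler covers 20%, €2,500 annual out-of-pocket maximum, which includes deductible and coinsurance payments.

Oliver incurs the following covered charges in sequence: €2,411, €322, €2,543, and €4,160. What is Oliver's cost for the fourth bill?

€444.80

Claim 1 (€2,411): €1,250 finishes the deductible; €1,161 goes to coinsurance; 20% of €1,161 = €232.20. Cost to traveler: €1,482.20. OOP to date €1,482.20.
Claim 2 (€322): deductible already satisfied, so traveler's share is 20% × €322 = €64.40. Cost to traveler: €64.40. OOP to date €1,546.60.
Claim 3 (€2,543): 20% coinsurance on €2,543 = €508.60. Cost to traveler: €508.60. OOP to date €2,055.20.
Claim 4 (€4,160): deductible met; 20% of €4,160 = €832. OOP would hit €2,887.20 > €2,500, so the cap limits the traveler to €2,500 − €2,055.20 = €444.80.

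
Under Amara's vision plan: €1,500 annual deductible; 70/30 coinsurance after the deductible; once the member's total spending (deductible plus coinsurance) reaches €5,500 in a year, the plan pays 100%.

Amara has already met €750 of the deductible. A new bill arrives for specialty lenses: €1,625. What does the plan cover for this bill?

€612.50

Deductible still to meet: €1,500 − €750 = €750.
After the €750 deductible portion, €1,625 − €750 = €875 is subject to coinsurance.
Member's 30% share of €875 is €262.50.
Member responsibility before any cap: €750 + €262.50 = €1,012.50.
Year-to-date out-of-pocket becomes €750 + €1,012.50 = €1,762.50, still under the €5,500 maximum, so no cap applies.
Insurer pays the balance: €1,625 − €1,012.50 = €612.50.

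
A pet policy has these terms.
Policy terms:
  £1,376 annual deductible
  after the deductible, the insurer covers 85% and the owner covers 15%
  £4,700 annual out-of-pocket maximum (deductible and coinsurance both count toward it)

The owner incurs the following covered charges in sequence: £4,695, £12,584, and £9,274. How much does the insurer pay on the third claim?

£8,335.45

Claim 1 (£4,695): £1,376 to deductible, leaving £3,319; 15% of £3,319 = £497.85. Owner owes £1,873.85 (running OOP £1,873.85). Plan pays £4,695 − £1,873.85 = £2,821.15.
Claim 2 (£12,584): deductible already satisfied, so owner's share is 15% × £12,584 = £1,887.60. Owner owes £1,887.60 (running OOP £3,761.45). Insurer: £12,584 − £1,887.60 = £10,696.40.
Claim 3 (£9,274): deductible met; 15% of £9,274 = £1,391.10. That would push OOP to £5,152.55, over the £4,700 cap, so owner pays £4,700 − £3,761.45 = £938.55. Plan pays £9,274 − £938.55 = £8,335.45.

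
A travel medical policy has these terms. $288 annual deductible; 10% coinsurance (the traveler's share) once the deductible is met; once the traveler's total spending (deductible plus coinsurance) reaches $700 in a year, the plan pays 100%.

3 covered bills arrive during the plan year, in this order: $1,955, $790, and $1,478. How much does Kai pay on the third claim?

Claim 1 ($1,955): $288 to deductible, leaving $1,667; traveler's 10% is $166.70. Traveler owes $454.70 (running OOP $454.70).
Claim 2 ($790): deductible met; 10% of $790 = $79. Traveler pays $79; OOP now $533.70.
Claim 3 ($1,478): 10% coinsurance on $1,478 = $147.80. Traveler owes $147.80 (running OOP $681.50).

$147.80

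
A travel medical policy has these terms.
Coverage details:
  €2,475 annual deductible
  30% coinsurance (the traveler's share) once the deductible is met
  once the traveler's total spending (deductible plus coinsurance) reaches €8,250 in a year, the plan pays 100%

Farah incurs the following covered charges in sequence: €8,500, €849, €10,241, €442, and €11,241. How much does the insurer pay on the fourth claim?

€309.40

Claim 1 (€8,500): €2,475 finishes the deductible; €6,025 goes to coinsurance; 30% of €6,025 = €1,807.50. Traveler owes €4,282.50 (running OOP €4,282.50). Insurer: €8,500 − €4,282.50 = €4,217.50.
Claim 2 (€849): deductible met; 30% of €849 = €254.70. Cost to traveler: €254.70. OOP to date €4,537.20. Insurer: €849 − €254.70 = €594.30.
Claim 3 (€10,241): deductible met; 30% of €10,241 = €3,072.30. Cost to traveler: €3,072.30. OOP to date €7,609.50. Insurer: €10,241 − €3,072.30 = €7,168.70.
Claim 4 (€442): 30% coinsurance on €442 = €132.60. Traveler owes €132.60 (running OOP €7,742.10). Insurer: €442 − €132.60 = €309.40.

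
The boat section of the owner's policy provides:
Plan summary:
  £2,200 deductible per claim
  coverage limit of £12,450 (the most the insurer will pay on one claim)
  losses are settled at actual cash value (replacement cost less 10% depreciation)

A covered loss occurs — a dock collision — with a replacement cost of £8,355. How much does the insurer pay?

At 10% depreciation, ACV = £8,355 − £835.50 = £7,519.50.
Less the £2,200 deductible: £7,519.50 − £2,200 = £5,319.50.
That's under the £12,450 cap, so the insurer reimburses the full £5,319.50.

£5,319.50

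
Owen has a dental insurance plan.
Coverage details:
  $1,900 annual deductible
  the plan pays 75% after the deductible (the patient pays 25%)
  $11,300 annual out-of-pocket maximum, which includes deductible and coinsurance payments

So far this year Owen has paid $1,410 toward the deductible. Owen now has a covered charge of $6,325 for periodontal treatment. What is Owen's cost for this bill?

$1,948.75

$1,410 of the $1,900 deductible is already met, leaving $490.
The remaining $5,835 (= $6,325 − $490) moves to coinsurance.
Patient's 25% share of $5,835 is $1,458.75.
So the patient owes $490 + $1,458.75 = $1,948.75 before any cap.
Cumulative spending $1,410 + $1,948.75 = $3,358.75 stays under the $11,300 maximum.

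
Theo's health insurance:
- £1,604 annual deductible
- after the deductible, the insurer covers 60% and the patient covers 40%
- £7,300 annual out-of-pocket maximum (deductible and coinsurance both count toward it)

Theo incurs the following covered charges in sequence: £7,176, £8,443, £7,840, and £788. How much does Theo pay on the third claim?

Claim 1 (£7,176): £1,604 finishes the deductible; £5,572 goes to coinsurance; coinsurance £5,572 × 40% = £2,228.80. Patient owes £3,832.80 (running OOP £3,832.80).
Claim 2 (£8,443): 40% coinsurance on £8,443 = £3,377.20. Patient owes £3,377.20 (running OOP £7,210).
Claim 3 (£7,840): deductible already satisfied, so patient's share is 40% × £7,840 = £3,136. Adding that to £7,210 gives £10,346, past the £7,300 cap; patient pays only £7,300 − £7,210 = £90.

£90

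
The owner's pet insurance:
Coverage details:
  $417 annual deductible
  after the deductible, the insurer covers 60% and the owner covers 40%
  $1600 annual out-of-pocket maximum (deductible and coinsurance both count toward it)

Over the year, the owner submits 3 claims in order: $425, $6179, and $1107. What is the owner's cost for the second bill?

Claim 1 — $425: deductible takes $417, $8 remains; owner's 40% is $3.20. Owner owes $420.20 (running OOP $420.20).
Claim 2 — $6179: 40% coinsurance on $6179 = $2471.60. Adding that to $420.20 gives $2891.80, past the $1600 cap; owner pays only $1600 − $420.20 = $1179.80.

$1179.80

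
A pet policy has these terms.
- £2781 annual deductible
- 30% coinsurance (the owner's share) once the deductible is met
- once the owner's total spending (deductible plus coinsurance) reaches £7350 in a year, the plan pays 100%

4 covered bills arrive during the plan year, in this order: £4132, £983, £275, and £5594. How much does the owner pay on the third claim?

Claim 1 (£4132): deductible takes £2781, £1351 remains; coinsurance £1351 × 30% = £405.30. Owner pays £3186.30; OOP now £3186.30.
Claim 2 (£983): deductible met; 30% of £983 = £294.90. Owner pays £294.90; OOP now £3481.20.
Claim 3 (£275): 30% coinsurance on £275 = £82.50. Owner pays £82.50; OOP now £3563.70.

£82.50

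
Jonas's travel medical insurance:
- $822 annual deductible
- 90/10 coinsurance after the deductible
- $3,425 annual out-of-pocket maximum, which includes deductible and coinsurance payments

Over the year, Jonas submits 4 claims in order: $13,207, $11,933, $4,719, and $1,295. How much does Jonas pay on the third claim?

$171.20

#1 ($13,207): $822 finishes the deductible; $12,385 goes to coinsurance; 10% of $12,385 = $1,238.50. Traveler pays $2,060.50; OOP now $2,060.50.
#2 ($11,933): deductible already satisfied, so traveler's share is 10% × $11,933 = $1,193.30. Cost to traveler: $1,193.30. OOP to date $3,253.80.
#3 ($4,719): deductible met; 10% of $4,719 = $471.90. Adding that to $3,253.80 gives $3,725.70, past the $3,425 cap; traveler pays only $3,425 − $3,253.80 = $171.20.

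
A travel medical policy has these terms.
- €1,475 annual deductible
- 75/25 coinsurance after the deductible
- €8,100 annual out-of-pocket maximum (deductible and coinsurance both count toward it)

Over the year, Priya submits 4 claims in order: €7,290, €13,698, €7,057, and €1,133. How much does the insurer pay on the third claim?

€5,310.25

#1 (€7,290): €1,475 to deductible, leaving €5,815; 25% of €5,815 = €1,453.75. Cost to traveler: €2,928.75. OOP to date €2,928.75. Plan pays €7,290 − €2,928.75 = €4,361.25.
#2 (€13,698): 25% coinsurance on €13,698 = €3,424.50. Traveler pays €3,424.50; OOP now €6,353.25. Insurer: €13,698 − €3,424.50 = €10,273.50.
#3 (€7,057): 25% coinsurance on €7,057 = €1,764.25. Adding that to €6,353.25 gives €8,117.50, past the €8,100 cap; traveler pays only €8,100 − €6,353.25 = €1,746.75. Insurer: €7,057 − €1,746.75 = €5,310.25.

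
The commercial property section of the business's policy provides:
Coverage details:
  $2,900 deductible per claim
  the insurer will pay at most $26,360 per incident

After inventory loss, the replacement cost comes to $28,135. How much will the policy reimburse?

Subtract the deductible: $28,135 − $2,900 = $25,235.
$25,235 is within the $26,360 limit, so the insurer pays $25,235.

$25,235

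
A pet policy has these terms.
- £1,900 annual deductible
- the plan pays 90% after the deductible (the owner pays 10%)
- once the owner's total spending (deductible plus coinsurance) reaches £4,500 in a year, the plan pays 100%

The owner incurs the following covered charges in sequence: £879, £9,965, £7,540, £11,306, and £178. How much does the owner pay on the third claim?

£754

#1 (£879): all of it applies to the deductible. Owner pays £879; OOP now £879.
#2 (£9,965): £1,021 to deductible, leaving £8,944; coinsurance £8,944 × 10% = £894.40. Cost to owner: £1,915.40. OOP to date £2,794.40.
#3 (£7,540): 10% coinsurance on £7,540 = £754. Cost to owner: £754. OOP to date £3,548.40.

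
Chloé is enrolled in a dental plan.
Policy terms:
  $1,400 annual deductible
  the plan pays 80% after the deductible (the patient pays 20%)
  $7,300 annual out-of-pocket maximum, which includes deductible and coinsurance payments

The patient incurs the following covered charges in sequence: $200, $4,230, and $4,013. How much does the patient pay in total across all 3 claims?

Claim 1 ($200): all of it applies to the deductible. Patient owes $200 (running OOP $200).
Claim 2 ($4,230): $1,200 finishes the deductible; $3,030 goes to coinsurance; patient's 20% is $606. Patient pays $1,806; OOP now $2,006.
Claim 3 ($4,013): deductible met; 20% of $4,013 = $802.60. Cost to patient: $802.60. OOP to date $2,808.60.
Summing the patient's payments: $200 + $1,806 + $802.60 = $2,808.60.

$2,808.60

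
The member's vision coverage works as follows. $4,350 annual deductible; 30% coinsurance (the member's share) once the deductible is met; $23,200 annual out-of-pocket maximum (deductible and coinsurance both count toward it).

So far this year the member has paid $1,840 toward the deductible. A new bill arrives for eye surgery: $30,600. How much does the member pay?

$10,937

Deductible still to meet: $4,350 − $1,840 = $2,510.
The remaining $28,090 (= $30,600 − $2,510) moves to coinsurance.
Member's 30% share of $28,090 is $8,427.
That puts the member's cost at $2,510 + $8,427 = $10,937 before any cap.
Year-to-date out-of-pocket becomes $1,840 + $10,937 = $12,777, still under the $23,200 maximum, so no cap applies.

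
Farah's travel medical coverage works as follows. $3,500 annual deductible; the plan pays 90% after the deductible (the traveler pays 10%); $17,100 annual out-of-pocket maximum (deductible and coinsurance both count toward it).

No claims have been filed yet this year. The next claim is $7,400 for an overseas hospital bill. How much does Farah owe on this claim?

Nothing has been paid toward the $3,500 deductible, so the first $3,500 of this charge is applied there.
The remaining $3,900 (= $7,400 − $3,500) moves to coinsurance.
10% of $3,900 = $390 falls to the traveler.
So the traveler owes $3,500 + $390 = $3,890 before any cap.
Year-to-date out-of-pocket becomes $0 + $3,890 = $3,890, still under the $17,100 maximum, so no cap applies.

$3,890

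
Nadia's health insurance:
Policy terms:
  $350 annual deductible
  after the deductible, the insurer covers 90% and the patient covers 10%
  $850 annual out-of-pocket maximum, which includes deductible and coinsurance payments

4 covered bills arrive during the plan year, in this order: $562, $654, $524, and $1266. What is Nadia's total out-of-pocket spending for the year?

$615.60

Claim 1 — $562: deductible takes $350, $212 remains; coinsurance $212 × 10% = $21.20. Cost to patient: $371.20. OOP to date $371.20.
Claim 2 — $654: deductible already satisfied, so patient's share is 10% × $654 = $65.40. Patient pays $65.40; OOP now $436.60.
Claim 3 — $524: 10% coinsurance on $524 = $52.40. Cost to patient: $52.40. OOP to date $489.
Claim 4 — $1266: deductible met; 10% of $1266 = $126.60. Cost to patient: $126.60. OOP to date $615.60.
Total paid by the patient: $371.20 + $65.40 + $52.40 + $126.60 = $615.60.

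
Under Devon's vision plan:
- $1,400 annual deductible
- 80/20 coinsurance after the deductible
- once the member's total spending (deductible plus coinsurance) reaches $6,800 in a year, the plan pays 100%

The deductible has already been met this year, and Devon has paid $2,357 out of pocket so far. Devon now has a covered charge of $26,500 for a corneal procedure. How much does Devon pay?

$4,443

The deductible is already satisfied, so the full bill goes to coinsurance.
20% of $26,500 = $5,300 falls to the member.
That would bring total out-of-pocket to $7,657, past the $6,800 cap. The member is capped at $6,800 − $2,357 = $4,443 on this claim.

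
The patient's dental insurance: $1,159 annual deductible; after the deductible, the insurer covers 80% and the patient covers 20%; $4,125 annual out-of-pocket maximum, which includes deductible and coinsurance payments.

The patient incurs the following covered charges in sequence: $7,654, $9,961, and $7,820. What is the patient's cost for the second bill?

$1,667

#1 ($7,654): deductible takes $1,159, $6,495 remains; patient's 20% is $1,299. Cost to patient: $2,458. OOP to date $2,458.
#2 ($9,961): deductible met; 20% of $9,961 = $1,992.20. That would push OOP to $4,450.20, over the $4,125 cap, so patient pays $4,125 − $2,458 = $1,667.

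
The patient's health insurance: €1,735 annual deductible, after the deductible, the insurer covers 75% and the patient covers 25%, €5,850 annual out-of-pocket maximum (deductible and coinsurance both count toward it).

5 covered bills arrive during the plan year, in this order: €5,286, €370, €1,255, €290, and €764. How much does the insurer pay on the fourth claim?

€217.50

#1 (€5,286): deductible takes €1,735, €3,551 remains; coinsurance €3,551 × 25% = €887.75. Patient pays €2,622.75; OOP now €2,622.75. Plan pays €5,286 − €2,622.75 = €2,663.25.
#2 (€370): deductible already satisfied, so patient's share is 25% × €370 = €92.50. Patient owes €92.50 (running OOP €2,715.25). Plan pays €370 − €92.50 = €277.50.
#3 (€1,255): 25% coinsurance on €1,255 = €313.75. Cost to patient: €313.75. OOP to date €3,029. Insurer: €1,255 − €313.75 = €941.25.
#4 (€290): deductible already satisfied, so patient's share is 25% × €290 = €72.50. Patient owes €72.50 (running OOP €3,101.50). Plan pays €290 − €72.50 = €217.50.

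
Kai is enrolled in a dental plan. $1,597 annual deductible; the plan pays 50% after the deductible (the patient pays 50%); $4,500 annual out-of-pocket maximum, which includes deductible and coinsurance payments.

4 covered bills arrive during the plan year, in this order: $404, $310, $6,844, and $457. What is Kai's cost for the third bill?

$3,786

Claim 1 — $404: entire amount goes to the deductible. Cost to patient: $404. OOP to date $404.
Claim 2 — $310: all of it applies to the deductible. Patient owes $310 (running OOP $714).
Claim 3 — $6,844: $883 finishes the deductible; $5,961 goes to coinsurance; patient's 50% is $2,980.50. Together that's $883 + $2,980.50 = $3,863.50. Adding that to $714 gives $4,577.50, past the $4,500 cap; patient pays only $4,500 − $714 = $3,786.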